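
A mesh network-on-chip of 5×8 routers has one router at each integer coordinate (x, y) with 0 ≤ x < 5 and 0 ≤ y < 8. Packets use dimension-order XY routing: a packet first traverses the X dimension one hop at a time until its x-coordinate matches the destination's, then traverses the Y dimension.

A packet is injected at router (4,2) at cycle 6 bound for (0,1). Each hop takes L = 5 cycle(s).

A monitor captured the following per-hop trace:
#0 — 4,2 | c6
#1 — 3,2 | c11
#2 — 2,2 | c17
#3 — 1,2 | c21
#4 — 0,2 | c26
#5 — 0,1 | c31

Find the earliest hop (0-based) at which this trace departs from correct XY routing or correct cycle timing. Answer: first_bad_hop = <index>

[1] (-1,+0) / 5c ⇒ ok
[2] (-1,+0) / 6c ⇒ BAD: Δcyc=6≠L

first_bad_hop = 2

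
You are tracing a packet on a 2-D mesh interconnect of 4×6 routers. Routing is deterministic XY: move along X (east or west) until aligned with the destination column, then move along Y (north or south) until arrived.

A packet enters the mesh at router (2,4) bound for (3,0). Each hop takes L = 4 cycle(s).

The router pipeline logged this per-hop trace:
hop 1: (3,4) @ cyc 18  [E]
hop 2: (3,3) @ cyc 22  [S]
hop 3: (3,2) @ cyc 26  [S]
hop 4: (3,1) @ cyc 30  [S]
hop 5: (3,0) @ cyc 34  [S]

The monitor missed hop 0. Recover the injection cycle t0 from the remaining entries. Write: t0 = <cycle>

cyc[1] = 18 and cyc[k] = t0 + k·L for every k.
So t0 = 18 − 1·4 = 14.

t0 = 14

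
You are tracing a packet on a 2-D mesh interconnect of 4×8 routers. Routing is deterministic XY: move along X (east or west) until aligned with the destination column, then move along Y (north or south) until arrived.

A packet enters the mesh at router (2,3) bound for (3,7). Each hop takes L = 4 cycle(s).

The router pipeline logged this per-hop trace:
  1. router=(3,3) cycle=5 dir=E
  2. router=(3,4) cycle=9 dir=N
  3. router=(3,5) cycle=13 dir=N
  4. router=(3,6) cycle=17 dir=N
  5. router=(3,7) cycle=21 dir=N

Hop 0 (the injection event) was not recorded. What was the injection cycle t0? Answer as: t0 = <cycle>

At hop 1 the cycle is 5; in general cyc_k = t0 + kL.
t0 = cyc[1] − L = 5 − 4 = 1.

t0 = 1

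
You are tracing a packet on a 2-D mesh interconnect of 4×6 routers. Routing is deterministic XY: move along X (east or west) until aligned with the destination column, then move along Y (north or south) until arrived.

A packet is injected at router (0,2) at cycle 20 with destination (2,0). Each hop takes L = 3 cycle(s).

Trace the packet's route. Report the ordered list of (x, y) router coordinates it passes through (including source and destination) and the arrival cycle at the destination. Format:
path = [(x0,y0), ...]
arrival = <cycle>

t=20: at (0,2)
t=23: at (1,2) after E
t=26: at (2,2) after E
t=29: at (2,1) after S
t=32: at (2,0) after S

path = [(0,2), (1,2), (2,2), (2,1), (2,0)]
arrival = 32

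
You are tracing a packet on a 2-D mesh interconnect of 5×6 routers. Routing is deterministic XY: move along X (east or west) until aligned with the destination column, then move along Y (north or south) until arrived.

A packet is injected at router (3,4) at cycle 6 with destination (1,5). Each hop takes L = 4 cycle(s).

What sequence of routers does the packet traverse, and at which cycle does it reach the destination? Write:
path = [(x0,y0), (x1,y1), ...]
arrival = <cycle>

hop 0: (3,4) @ cyc 6
hop 1: (2,4) @ cyc 10  [W]
hop 2: (1,4) @ cyc 14  [W]
hop 3: (1,5) @ cyc 18  [N]

path = [(3,4), (2,4), (1,4), (1,5)]
arrival = 18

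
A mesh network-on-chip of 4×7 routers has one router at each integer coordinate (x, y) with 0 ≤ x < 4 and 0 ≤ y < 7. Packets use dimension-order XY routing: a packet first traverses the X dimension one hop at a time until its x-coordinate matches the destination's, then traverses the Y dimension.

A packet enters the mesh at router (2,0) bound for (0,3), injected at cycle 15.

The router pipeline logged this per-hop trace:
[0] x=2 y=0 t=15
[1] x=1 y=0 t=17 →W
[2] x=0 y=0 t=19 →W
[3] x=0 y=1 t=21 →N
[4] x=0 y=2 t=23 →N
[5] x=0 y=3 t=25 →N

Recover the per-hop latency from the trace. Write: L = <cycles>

Δcyc across hop 0→1: 17 − 15 = 2.
That increment is L by definition: L = 2.

L = 2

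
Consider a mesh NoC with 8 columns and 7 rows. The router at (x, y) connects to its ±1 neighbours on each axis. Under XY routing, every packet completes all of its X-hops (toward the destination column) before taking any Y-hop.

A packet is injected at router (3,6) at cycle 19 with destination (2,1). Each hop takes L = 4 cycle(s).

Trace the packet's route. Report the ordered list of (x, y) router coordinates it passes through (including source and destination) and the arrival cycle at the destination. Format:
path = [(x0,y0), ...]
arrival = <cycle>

hop 0: (3,6) @ cyc 19
hop 1: (2,6) @ cyc 23  [W]
hop 2: (2,5) @ cyc 27  [S]
hop 3: (2,4) @ cyc 31  [S]
hop 4: (2,3) @ cyc 35  [S]
hop 5: (2,2) @ cyc 39  [S]
hop 6: (2,1) @ cyc 43  [S]

path = [(3,6), (2,6), (2,5), (2,4), (2,3), (2,2), (2,1)]
arrival = 43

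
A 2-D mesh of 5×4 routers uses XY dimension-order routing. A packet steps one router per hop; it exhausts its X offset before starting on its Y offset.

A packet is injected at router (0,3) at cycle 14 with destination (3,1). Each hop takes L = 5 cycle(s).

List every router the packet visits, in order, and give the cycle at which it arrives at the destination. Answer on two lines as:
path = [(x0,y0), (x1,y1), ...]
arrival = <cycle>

path = [(0,3), (1,3), (2,3), (3,3), (3,2), (3,1)]
arrival = 39

[0] x=0 y=3 t=14
[1] x=1 y=3 t=19 →E
[2] x=2 y=3 t=24 →E
[3] x=3 y=3 t=29 →E
[4] x=3 y=2 t=34 →S
[5] x=3 y=1 t=39 →S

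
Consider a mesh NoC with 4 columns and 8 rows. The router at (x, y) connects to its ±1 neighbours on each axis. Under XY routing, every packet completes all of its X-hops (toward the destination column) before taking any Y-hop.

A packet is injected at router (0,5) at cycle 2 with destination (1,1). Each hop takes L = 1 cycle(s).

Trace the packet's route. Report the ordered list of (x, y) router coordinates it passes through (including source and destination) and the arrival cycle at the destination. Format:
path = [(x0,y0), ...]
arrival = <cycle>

t=2: at (0,5)
t=3: at (1,5) after E
t=4: at (1,4) after S
t=5: at (1,3) after S
t=6: at (1,2) after S
t=7: at (1,1) after S

path = [(0,5), (1,5), (1,4), (1,3), (1,2), (1,1)]
arrival = 7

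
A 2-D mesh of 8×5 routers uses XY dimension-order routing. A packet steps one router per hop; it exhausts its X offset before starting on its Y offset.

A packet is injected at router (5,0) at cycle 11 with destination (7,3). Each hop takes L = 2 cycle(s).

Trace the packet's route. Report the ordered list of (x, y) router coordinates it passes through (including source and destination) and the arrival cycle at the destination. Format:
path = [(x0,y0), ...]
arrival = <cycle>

  0. router=(5,0) cycle=11 (inject)
  1. router=(6,0) cycle=13 dir=E
  2. router=(7,0) cycle=15 dir=E
  3. router=(7,1) cycle=17 dir=N
  4. router=(7,2) cycle=19 dir=N
  5. router=(7,3) cycle=21 dir=N

path = [(5,0), (6,0), (7,0), (7,1), (7,2), (7,3)]
arrival = 21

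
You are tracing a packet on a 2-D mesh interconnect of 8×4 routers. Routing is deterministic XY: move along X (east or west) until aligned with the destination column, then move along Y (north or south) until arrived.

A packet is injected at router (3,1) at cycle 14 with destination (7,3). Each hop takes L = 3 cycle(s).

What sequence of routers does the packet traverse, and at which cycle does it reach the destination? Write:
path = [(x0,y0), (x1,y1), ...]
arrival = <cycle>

path = [(3,1), (4,1), (5,1), (6,1), (7,1), (7,2), (7,3)]
arrival = 32

t=14: at (3,1)
t=17: at (4,1) after E
t=20: at (5,1) after E
t=23: at (6,1) after E
t=26: at (7,1) after E
t=29: at (7,2) after N
t=32: at (7,3) after N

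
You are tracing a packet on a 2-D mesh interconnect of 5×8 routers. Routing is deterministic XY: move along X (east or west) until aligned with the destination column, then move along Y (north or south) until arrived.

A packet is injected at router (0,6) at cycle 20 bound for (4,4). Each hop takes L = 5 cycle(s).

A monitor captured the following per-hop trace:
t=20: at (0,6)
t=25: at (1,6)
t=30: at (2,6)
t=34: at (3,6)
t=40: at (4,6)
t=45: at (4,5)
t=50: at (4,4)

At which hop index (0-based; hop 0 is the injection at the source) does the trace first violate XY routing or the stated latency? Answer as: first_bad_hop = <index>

  1: Δx=+1 Δy=+0 Δt=5 [ok]
  2: Δx=+1 Δy=+0 Δt=5 [ok]
  3: Δx=+1 Δy=+0 Δt=4 [BAD: Δcyc=4≠L]

first_bad_hop = 3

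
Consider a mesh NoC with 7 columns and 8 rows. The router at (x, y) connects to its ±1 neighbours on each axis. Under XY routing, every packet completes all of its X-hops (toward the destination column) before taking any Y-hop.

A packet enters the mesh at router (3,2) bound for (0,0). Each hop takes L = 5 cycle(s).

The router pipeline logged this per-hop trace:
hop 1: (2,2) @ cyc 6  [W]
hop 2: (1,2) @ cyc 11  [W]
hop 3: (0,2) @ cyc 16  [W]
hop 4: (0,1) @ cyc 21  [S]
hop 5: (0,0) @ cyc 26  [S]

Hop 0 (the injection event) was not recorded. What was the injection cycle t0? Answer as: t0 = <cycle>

cyc[1] = 6 and cyc[k] = t0 + k·L for every k.
t0 = cyc[1] − L = 6 − 5 = 1.

t0 = 1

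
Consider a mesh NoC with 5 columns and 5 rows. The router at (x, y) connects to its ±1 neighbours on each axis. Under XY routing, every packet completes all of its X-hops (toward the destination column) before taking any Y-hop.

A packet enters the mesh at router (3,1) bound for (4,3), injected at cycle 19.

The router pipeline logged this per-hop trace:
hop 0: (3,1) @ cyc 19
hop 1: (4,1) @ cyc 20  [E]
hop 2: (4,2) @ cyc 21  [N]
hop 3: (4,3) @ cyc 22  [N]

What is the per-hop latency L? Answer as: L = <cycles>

L = 1

Between hops 0 and 1 the cycle counter advances 20 − 19 = 1.
Per-hop latency L = Δcyc = 1.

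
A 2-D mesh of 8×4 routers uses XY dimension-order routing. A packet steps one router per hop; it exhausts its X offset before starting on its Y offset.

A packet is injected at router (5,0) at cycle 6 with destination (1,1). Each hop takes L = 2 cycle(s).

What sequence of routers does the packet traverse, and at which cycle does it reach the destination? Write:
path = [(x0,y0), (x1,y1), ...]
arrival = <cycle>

path = [(5,0), (4,0), (3,0), (2,0), (1,0), (1,1)]
arrival = 16

#0 — 5,0 | c6
#1 — 4,0 | c8 | W
#2 — 3,0 | c10 | W
#3 — 2,0 | c12 | W
#4 — 1,0 | c14 | W
#5 — 1,1 | c16 | N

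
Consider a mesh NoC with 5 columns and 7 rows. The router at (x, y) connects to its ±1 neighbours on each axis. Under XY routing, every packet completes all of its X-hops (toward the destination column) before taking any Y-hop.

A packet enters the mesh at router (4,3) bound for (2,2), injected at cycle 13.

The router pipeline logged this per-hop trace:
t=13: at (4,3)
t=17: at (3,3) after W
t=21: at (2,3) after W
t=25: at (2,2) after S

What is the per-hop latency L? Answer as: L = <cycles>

cyc[1] − cyc[0] = 17 − 13 = 4.
Each hop adds L, hence L = 4.

L = 4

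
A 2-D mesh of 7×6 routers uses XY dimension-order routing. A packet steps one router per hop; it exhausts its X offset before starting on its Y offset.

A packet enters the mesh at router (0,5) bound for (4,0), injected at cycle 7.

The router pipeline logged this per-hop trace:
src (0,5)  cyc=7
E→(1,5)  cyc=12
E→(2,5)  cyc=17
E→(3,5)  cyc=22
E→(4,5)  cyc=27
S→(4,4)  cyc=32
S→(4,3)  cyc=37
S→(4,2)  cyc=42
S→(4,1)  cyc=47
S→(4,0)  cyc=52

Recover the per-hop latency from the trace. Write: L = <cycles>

Δcyc across hop 0→1: 12 − 7 = 5.
Per-hop latency L = Δcyc = 5.

L = 5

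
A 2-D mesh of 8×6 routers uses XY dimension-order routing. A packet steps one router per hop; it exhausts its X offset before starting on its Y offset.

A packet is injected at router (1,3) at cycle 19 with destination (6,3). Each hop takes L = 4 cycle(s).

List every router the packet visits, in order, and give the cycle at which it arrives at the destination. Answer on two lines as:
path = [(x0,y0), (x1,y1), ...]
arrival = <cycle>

t=19: at (1,3)
t=23: at (2,3) after E
t=27: at (3,3) after E
t=31: at (4,3) after E
t=35: at (5,3) after E
t=39: at (6,3) after E

path = [(1,3), (2,3), (3,3), (4,3), (5,3), (6,3)]
arrival = 39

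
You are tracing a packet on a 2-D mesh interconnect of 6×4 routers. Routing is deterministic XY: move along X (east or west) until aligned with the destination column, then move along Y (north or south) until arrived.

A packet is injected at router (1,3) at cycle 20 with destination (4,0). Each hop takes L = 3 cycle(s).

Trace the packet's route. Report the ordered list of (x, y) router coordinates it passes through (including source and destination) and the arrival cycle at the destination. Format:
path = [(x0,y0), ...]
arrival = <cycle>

#0 — 1,3 | c20
#1 — 2,3 | c23 | E
#2 — 3,3 | c26 | E
#3 — 4,3 | c29 | E
#4 — 4,2 | c32 | S
#5 — 4,1 | c35 | S
#6 — 4,0 | c38 | S

path = [(1,3), (2,3), (3,3), (4,3), (4,2), (4,1), (4,0)]
arrival = 38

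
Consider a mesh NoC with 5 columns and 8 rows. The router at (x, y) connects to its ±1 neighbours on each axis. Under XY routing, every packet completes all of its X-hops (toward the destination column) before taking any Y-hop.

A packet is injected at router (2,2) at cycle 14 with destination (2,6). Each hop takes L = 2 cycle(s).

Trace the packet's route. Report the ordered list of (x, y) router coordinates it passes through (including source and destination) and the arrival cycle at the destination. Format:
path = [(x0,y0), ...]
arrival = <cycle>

t=14: at (2,2)
t=16: at (2,3) after N
t=18: at (2,4) after N
t=20: at (2,5) after N
t=22: at (2,6) after N

path = [(2,2), (2,3), (2,4), (2,5), (2,6)]
arrival = 22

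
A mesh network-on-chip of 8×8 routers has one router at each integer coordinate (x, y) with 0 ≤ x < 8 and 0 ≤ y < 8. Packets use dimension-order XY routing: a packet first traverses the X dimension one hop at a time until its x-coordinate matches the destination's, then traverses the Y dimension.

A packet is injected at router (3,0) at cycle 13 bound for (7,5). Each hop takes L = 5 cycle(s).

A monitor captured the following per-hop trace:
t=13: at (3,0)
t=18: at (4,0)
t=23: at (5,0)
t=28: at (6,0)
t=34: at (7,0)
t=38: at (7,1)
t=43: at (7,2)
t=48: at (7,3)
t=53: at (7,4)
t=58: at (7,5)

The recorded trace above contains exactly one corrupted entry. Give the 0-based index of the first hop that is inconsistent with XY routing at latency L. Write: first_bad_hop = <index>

first_bad_hop = 4

hop 1: step (+1,+0), +5 cyc — ok
hop 2: step (+1,+0), +5 cyc — ok
hop 3: step (+1,+0), +5 cyc — ok
hop 4: step (+1,+0), +6 cyc — BAD: Δcyc=6≠L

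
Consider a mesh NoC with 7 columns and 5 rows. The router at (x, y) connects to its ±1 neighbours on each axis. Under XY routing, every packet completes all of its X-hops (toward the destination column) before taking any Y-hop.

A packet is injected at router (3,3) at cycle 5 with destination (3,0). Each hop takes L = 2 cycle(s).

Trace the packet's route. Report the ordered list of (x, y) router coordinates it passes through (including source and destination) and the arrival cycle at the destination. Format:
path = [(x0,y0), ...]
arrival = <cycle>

[0] x=3 y=3 t=5
[1] x=3 y=2 t=7 →S
[2] x=3 y=1 t=9 →S
[3] x=3 y=0 t=11 →S

path = [(3,3), (3,2), (3,1), (3,0)]
arrival = 11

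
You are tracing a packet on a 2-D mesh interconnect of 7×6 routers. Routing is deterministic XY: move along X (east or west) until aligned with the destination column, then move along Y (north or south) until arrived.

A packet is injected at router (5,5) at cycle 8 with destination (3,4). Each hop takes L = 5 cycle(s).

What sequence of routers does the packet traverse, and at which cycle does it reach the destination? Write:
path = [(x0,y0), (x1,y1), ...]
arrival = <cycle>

path = [(5,5), (4,5), (3,5), (3,4)]
arrival = 23

[0] x=5 y=5 t=8
[1] x=4 y=5 t=13 →W
[2] x=3 y=5 t=18 →W
[3] x=3 y=4 t=23 →S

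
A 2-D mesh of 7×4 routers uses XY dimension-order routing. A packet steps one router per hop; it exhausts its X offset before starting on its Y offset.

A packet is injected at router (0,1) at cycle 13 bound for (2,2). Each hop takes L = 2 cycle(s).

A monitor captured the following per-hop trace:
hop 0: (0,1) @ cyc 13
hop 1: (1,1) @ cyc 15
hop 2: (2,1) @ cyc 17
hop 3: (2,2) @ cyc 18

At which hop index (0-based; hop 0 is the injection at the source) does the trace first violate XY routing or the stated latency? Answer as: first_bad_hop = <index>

  1: Δx=+1 Δy=+0 Δt=2 [ok]
  2: Δx=+1 Δy=+0 Δt=2 [ok]
  3: Δx=+0 Δy=+1 Δt=1 [BAD: Δcyc=1≠L]

first_bad_hop = 3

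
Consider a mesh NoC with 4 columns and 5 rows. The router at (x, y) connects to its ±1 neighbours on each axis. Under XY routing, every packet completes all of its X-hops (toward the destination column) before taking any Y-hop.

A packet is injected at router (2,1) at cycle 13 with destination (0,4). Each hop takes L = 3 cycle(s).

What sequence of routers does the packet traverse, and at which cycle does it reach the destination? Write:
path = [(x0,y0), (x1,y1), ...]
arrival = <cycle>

path = [(2,1), (1,1), (0,1), (0,2), (0,3), (0,4)]
arrival = 28

t=13: at (2,1)
t=16: at (1,1) after W
t=19: at (0,1) after W
t=22: at (0,2) after N
t=25: at (0,3) after N
t=28: at (0,4) after N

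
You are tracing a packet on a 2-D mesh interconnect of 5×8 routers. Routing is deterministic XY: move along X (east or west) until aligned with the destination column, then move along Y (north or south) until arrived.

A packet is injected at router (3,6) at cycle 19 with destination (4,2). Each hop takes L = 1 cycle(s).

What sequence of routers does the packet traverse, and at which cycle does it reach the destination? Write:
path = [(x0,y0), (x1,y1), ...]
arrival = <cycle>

#0 — 3,6 | c19
#1 — 4,6 | c20 | E
#2 — 4,5 | c21 | S
#3 — 4,4 | c22 | S
#4 — 4,3 | c23 | S
#5 — 4,2 | c24 | S

path = [(3,6), (4,6), (4,5), (4,4), (4,3), (4,2)]
arrival = 24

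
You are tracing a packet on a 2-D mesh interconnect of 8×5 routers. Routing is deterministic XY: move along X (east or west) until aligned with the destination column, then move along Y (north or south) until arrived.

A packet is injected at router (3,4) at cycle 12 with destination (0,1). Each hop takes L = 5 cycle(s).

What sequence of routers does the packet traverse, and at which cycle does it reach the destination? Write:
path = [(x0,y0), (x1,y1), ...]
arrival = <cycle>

path = [(3,4), (2,4), (1,4), (0,4), (0,3), (0,2), (0,1)]
arrival = 42

hop 0: (3,4) @ cyc 12
hop 1: (2,4) @ cyc 17  [W]
hop 2: (1,4) @ cyc 22  [W]
hop 3: (0,4) @ cyc 27  [W]
hop 4: (0,3) @ cyc 32  [S]
hop 5: (0,2) @ cyc 37  [S]
hop 6: (0,1) @ cyc 42  [S]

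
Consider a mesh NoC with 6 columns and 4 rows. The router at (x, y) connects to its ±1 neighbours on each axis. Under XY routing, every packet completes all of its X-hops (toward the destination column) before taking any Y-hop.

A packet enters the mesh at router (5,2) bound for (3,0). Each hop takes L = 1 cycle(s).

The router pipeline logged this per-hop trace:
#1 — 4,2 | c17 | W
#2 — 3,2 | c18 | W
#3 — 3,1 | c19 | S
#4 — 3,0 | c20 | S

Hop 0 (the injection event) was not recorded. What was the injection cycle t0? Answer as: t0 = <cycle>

t0 = 16

The first recorded entry is hop 1 at cycle 17.
Therefore t0 = 17 − L = 16.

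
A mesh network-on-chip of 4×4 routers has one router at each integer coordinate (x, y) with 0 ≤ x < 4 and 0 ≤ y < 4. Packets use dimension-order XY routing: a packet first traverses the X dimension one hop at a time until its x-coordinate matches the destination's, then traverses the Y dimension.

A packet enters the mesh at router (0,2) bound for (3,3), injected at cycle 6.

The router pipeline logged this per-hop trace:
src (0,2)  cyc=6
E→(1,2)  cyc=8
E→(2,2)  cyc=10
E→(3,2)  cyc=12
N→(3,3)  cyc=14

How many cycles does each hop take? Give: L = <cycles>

Between hops 0 and 1 the cycle counter advances 8 − 6 = 2.
One hop costs L cycles, so L = 2.

L = 2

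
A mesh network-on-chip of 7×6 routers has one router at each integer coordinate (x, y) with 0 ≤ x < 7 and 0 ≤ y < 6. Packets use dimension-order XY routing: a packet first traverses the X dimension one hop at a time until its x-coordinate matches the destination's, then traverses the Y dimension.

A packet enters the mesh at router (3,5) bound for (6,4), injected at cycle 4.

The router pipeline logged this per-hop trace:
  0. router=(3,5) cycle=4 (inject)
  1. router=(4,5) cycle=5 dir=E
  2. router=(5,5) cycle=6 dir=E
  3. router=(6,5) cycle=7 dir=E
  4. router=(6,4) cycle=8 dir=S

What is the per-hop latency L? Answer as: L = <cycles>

L = 1

cyc[1] − cyc[0] = 5 − 4 = 1.
Each hop adds L, hence L = 1.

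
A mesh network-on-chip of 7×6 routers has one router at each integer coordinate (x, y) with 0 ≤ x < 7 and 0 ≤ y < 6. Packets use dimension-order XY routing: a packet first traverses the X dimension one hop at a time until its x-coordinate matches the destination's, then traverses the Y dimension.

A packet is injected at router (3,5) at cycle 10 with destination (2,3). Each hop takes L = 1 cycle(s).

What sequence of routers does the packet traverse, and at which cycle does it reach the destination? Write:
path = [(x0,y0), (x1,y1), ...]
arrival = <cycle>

path = [(3,5), (2,5), (2,4), (2,3)]
arrival = 13

  0. router=(3,5) cycle=10 (inject)
  1. router=(2,5) cycle=11 dir=W
  2. router=(2,4) cycle=12 dir=S
  3. router=(2,3) cycle=13 dir=S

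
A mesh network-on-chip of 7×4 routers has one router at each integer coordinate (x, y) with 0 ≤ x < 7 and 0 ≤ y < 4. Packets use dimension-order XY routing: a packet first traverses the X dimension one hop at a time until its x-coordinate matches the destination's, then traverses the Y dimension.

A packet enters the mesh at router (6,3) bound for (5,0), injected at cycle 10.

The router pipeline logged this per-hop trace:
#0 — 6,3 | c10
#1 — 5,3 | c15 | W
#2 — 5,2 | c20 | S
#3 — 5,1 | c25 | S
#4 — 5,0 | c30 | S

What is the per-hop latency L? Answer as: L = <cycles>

L = 5

From hop 0 (10) to hop 1 (15): +5 cycles.
Per-hop latency L = Δcyc = 5.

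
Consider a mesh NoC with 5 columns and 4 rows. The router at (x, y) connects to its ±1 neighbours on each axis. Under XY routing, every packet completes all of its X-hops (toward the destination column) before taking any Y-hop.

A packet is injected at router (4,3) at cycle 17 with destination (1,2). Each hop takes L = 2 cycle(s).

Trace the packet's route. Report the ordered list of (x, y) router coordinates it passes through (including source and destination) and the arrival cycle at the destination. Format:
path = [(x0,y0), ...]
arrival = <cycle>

path = [(4,3), (3,3), (2,3), (1,3), (1,2)]
arrival = 25

src (4,3)  cyc=17
W→(3,3)  cyc=19
W→(2,3)  cyc=21
W→(1,3)  cyc=23
S→(1,2)  cyc=25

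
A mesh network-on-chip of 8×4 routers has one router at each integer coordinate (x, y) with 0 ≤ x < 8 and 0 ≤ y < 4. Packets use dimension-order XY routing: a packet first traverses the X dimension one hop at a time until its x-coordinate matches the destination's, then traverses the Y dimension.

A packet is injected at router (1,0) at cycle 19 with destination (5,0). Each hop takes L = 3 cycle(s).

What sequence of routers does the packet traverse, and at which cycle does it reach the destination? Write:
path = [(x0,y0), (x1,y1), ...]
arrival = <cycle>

path = [(1,0), (2,0), (3,0), (4,0), (5,0)]
arrival = 31

#0 — 1,0 | c19
#1 — 2,0 | c22 | E
#2 — 3,0 | c25 | E
#3 — 4,0 | c28 | E
#4 — 5,0 | c31 | E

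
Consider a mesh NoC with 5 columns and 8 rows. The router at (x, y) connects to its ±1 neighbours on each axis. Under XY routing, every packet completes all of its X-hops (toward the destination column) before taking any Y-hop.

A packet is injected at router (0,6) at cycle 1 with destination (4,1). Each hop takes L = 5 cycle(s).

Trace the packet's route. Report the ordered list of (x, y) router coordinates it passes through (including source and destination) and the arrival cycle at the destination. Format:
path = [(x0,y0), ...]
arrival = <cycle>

path = [(0,6), (1,6), (2,6), (3,6), (4,6), (4,5), (4,4), (4,3), (4,2), (4,1)]
arrival = 46

hop 0: (0,6) @ cyc 1
hop 1: (1,6) @ cyc 6  [E]
hop 2: (2,6) @ cyc 11  [E]
hop 3: (3,6) @ cyc 16  [E]
hop 4: (4,6) @ cyc 21  [E]
hop 5: (4,5) @ cyc 26  [S]
hop 6: (4,4) @ cyc 31  [S]
hop 7: (4,3) @ cyc 36  [S]
hop 8: (4,2) @ cyc 41  [S]
hop 9: (4,1) @ cyc 46  [S]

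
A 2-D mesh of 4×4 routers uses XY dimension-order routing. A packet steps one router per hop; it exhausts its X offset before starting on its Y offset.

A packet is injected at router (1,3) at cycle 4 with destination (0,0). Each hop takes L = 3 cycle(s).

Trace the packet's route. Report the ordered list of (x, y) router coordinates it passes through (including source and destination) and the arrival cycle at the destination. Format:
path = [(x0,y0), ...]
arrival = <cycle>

path = [(1,3), (0,3), (0,2), (0,1), (0,0)]
arrival = 16

hop 0: (1,3) @ cyc 4
hop 1: (0,3) @ cyc 7  [W]
hop 2: (0,2) @ cyc 10  [S]
hop 3: (0,1) @ cyc 13  [S]
hop 4: (0,0) @ cyc 16  [S]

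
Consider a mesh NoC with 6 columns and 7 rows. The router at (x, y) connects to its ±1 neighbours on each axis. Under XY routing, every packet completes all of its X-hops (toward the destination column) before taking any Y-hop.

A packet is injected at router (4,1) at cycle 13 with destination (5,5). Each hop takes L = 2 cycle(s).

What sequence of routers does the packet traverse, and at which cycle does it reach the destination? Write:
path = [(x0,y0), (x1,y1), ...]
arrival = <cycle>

path = [(4,1), (5,1), (5,2), (5,3), (5,4), (5,5)]
arrival = 23

  0. router=(4,1) cycle=13 (inject)
  1. router=(5,1) cycle=15 dir=E
  2. router=(5,2) cycle=17 dir=N
  3. router=(5,3) cycle=19 dir=N
  4. router=(5,4) cycle=21 dir=N
  5. router=(5,5) cycle=23 dir=N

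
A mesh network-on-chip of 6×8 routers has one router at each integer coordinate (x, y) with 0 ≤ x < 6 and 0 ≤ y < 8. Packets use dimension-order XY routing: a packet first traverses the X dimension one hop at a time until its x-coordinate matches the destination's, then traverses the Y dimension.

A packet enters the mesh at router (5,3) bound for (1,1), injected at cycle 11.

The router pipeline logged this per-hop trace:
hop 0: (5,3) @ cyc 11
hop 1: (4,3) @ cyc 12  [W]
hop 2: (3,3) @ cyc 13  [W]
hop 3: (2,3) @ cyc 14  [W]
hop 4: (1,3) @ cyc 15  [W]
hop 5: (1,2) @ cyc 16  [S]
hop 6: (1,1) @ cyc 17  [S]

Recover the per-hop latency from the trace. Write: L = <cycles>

Between hops 0 and 1 the cycle counter advances 12 − 11 = 1.
One hop costs L cycles, so L = 1.

L = 1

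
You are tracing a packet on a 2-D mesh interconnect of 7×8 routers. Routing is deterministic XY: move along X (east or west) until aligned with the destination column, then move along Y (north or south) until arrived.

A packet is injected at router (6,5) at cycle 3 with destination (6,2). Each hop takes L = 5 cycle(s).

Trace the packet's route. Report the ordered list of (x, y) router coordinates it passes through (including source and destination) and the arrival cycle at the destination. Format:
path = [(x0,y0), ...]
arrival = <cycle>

path = [(6,5), (6,4), (6,3), (6,2)]
arrival = 18

t=3: at (6,5)
t=8: at (6,4) after S
t=13: at (6,3) after S
t=18: at (6,2) after S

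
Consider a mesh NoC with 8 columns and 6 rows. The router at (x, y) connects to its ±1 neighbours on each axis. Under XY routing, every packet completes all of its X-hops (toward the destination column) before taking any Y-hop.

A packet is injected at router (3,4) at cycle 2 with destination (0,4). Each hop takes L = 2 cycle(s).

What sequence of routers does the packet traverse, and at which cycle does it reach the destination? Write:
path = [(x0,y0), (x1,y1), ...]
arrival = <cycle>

path = [(3,4), (2,4), (1,4), (0,4)]
arrival = 8

hop 0: (3,4) @ cyc 2
hop 1: (2,4) @ cyc 4  [W]
hop 2: (1,4) @ cyc 6  [W]
hop 3: (0,4) @ cyc 8  [W]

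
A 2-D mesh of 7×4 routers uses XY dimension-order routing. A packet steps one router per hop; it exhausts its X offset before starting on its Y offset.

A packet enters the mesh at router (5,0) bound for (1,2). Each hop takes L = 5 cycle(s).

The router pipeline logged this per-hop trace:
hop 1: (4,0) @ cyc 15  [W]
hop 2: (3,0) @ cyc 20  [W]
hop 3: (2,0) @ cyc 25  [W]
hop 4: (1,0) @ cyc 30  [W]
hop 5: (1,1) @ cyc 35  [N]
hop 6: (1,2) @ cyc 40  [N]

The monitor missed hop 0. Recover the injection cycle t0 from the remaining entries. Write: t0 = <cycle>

t0 = 10

cyc[1] = 15 and cyc[k] = t0 + k·L for every k.
Subtract one hop: t0 = 15 − 5 = 10.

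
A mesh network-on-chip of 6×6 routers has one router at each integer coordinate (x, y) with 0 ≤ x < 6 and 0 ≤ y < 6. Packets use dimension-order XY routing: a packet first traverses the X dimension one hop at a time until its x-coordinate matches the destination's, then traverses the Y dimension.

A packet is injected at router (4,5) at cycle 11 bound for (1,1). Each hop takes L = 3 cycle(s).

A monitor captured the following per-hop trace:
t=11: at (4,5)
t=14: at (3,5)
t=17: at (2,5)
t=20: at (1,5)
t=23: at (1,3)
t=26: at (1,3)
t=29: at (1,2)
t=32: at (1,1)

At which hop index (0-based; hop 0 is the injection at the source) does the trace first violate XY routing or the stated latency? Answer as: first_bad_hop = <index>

first_bad_hop = 4

  1: Δx=-1 Δy=+0 Δt=3 [ok]
  2: Δx=-1 Δy=+0 Δt=3 [ok]
  3: Δx=-1 Δy=+0 Δt=3 [ok]
  4: Δx=+0 Δy=-2 Δt=3 [BAD: non-unit step]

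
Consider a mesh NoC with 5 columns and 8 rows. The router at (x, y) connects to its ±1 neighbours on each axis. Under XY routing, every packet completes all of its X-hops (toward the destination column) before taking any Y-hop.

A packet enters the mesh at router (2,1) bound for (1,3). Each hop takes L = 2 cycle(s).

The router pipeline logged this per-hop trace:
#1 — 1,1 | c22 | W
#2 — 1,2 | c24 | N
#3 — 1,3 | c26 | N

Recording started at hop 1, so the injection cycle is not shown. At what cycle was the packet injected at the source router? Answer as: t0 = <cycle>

t0 = 20

The first recorded entry is hop 1 at cycle 22.
So t0 = 22 − 1·2 = 20.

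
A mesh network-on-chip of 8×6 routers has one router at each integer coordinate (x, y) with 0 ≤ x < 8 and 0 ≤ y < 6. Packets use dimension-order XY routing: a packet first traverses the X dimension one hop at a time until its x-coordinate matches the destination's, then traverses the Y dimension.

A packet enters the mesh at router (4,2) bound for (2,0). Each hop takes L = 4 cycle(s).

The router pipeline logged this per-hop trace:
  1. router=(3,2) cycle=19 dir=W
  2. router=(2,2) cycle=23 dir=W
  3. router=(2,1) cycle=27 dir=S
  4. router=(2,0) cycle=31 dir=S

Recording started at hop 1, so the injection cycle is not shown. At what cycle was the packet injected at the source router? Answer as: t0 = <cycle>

t0 = 15

Hop 1 reached at cycle 19; hop k is at t0 + k·L.
Therefore t0 = 19 − L = 15.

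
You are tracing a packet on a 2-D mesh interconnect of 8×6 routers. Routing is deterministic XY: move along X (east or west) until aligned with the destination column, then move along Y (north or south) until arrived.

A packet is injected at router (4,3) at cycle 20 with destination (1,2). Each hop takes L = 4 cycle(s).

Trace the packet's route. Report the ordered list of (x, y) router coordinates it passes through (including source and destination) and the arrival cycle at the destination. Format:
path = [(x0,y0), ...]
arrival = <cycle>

path = [(4,3), (3,3), (2,3), (1,3), (1,2)]
arrival = 36

src (4,3)  cyc=20
W→(3,3)  cyc=24
W→(2,3)  cyc=28
W→(1,3)  cyc=32
S→(1,2)  cyc=36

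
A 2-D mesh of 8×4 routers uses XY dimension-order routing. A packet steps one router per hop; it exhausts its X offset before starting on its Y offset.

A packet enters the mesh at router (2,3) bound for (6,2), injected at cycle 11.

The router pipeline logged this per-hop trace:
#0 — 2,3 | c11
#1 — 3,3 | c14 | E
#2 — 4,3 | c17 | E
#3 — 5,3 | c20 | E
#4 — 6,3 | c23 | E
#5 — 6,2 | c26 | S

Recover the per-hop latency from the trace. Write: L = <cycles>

Δcyc across hop 0→1: 14 − 11 = 3.
One hop costs L cycles, so L = 3.

L = 3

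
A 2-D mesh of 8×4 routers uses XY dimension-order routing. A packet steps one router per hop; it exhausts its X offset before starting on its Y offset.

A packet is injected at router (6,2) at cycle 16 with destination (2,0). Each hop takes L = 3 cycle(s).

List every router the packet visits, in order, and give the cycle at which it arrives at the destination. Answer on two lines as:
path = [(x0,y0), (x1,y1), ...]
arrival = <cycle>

  0. router=(6,2) cycle=16 (inject)
  1. router=(5,2) cycle=19 dir=W
  2. router=(4,2) cycle=22 dir=W
  3. router=(3,2) cycle=25 dir=W
  4. router=(2,2) cycle=28 dir=W
  5. router=(2,1) cycle=31 dir=S
  6. router=(2,0) cycle=34 dir=S

path = [(6,2), (5,2), (4,2), (3,2), (2,2), (2,1), (2,0)]
arrival = 34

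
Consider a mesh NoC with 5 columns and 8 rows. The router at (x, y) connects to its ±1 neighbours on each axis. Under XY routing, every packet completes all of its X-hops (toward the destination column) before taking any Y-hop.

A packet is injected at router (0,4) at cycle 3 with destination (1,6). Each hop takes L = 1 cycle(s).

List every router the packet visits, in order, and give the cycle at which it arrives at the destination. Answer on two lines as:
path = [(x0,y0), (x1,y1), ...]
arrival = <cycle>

path = [(0,4), (1,4), (1,5), (1,6)]
arrival = 6

src (0,4)  cyc=3
E→(1,4)  cyc=4
N→(1,5)  cyc=5
N→(1,6)  cyc=6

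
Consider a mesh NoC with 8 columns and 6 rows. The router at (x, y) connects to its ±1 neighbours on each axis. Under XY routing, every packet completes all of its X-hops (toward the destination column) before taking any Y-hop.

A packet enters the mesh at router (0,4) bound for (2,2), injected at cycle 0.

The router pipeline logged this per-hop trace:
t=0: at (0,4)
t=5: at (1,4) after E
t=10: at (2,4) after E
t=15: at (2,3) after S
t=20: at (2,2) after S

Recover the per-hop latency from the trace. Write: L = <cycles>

L = 5

Between hops 0 and 1 the cycle counter advances 5 − 0 = 5.
Each hop adds L, hence L = 5.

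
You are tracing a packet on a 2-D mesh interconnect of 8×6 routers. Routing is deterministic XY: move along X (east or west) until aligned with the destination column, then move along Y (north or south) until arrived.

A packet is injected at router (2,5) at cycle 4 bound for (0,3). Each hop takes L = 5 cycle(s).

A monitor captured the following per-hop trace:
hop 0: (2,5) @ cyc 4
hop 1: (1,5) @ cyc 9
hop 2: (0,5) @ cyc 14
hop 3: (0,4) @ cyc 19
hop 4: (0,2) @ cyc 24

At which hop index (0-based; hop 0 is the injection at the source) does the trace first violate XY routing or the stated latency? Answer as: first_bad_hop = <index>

first_bad_hop = 4

check 1→ d=(-1,0) cyc+5: ok
check 2→ d=(-1,0) cyc+5: ok
check 3→ d=(0,-1) cyc+5: ok
check 4→ d=(0,-2) cyc+5: BAD: non-unit step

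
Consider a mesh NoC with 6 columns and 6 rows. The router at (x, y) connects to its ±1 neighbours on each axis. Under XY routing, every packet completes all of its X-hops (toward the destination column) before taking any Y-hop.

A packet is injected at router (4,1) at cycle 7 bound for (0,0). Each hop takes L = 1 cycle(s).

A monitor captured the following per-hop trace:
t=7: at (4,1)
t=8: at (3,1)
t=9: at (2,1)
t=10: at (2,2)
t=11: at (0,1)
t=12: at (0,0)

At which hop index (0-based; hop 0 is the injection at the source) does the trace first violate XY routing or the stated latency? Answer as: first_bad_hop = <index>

first_bad_hop = 3

  1: Δx=-1 Δy=+0 Δt=1 [ok]
  2: Δx=-1 Δy=+0 Δt=1 [ok]
  3: Δx=+0 Δy=+1 Δt=1 [BAD: Y-move but x=2≠0]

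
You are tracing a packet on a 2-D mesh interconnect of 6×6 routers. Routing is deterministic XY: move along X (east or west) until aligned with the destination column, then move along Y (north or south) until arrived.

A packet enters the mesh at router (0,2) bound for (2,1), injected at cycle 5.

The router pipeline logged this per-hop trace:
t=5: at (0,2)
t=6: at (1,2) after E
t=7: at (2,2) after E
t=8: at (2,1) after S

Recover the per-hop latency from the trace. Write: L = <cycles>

Between hops 0 and 1 the cycle counter advances 6 − 5 = 1.
Per-hop latency L = Δcyc = 1.

L = 1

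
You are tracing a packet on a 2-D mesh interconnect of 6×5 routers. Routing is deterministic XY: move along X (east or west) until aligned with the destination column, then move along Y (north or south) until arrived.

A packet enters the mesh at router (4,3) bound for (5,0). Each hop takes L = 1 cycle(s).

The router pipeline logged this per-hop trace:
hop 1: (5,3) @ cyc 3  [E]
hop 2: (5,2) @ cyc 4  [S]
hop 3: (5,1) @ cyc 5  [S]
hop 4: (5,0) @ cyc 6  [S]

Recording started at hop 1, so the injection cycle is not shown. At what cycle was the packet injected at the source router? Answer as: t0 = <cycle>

t0 = 2

At hop 1 the cycle is 3; in general cyc_k = t0 + kL.
So t0 = 3 − 1·1 = 2.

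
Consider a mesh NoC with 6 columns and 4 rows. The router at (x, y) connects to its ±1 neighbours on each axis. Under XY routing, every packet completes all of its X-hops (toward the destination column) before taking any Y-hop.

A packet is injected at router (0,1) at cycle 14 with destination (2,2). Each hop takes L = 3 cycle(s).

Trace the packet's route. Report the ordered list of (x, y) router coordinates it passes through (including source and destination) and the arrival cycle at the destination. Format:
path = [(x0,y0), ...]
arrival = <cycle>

[0] x=0 y=1 t=14
[1] x=1 y=1 t=17 →E
[2] x=2 y=1 t=20 →E
[3] x=2 y=2 t=23 →N

path = [(0,1), (1,1), (2,1), (2,2)]
arrival = 23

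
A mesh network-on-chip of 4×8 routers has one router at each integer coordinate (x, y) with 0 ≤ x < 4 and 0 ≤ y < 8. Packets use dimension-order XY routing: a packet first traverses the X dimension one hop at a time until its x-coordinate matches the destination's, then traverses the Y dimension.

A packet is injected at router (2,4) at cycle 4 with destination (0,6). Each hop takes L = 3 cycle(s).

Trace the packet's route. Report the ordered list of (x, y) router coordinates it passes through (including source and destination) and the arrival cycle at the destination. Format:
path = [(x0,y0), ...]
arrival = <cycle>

path = [(2,4), (1,4), (0,4), (0,5), (0,6)]
arrival = 16

#0 — 2,4 | c4
#1 — 1,4 | c7 | W
#2 — 0,4 | c10 | W
#3 — 0,5 | c13 | N
#4 — 0,6 | c16 | N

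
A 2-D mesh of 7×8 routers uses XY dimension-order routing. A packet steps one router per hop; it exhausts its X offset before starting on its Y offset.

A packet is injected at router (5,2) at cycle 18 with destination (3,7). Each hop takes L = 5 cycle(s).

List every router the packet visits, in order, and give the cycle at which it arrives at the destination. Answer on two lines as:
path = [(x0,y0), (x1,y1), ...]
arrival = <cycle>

path = [(5,2), (4,2), (3,2), (3,3), (3,4), (3,5), (3,6), (3,7)]
arrival = 53

#0 — 5,2 | c18
#1 — 4,2 | c23 | W
#2 — 3,2 | c28 | W
#3 — 3,3 | c33 | N
#4 — 3,4 | c38 | N
#5 — 3,5 | c43 | N
#6 — 3,6 | c48 | N
#7 — 3,7 | c53 | N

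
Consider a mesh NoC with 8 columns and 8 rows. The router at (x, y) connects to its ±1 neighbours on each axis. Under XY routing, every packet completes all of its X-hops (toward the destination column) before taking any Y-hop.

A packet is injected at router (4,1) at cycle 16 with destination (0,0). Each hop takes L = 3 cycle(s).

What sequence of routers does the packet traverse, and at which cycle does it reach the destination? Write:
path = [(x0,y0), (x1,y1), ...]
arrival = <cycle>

  0. router=(4,1) cycle=16 (inject)
  1. router=(3,1) cycle=19 dir=W
  2. router=(2,1) cycle=22 dir=W
  3. router=(1,1) cycle=25 dir=W
  4. router=(0,1) cycle=28 dir=W
  5. router=(0,0) cycle=31 dir=S

path = [(4,1), (3,1), (2,1), (1,1), (0,1), (0,0)]
arrival = 31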